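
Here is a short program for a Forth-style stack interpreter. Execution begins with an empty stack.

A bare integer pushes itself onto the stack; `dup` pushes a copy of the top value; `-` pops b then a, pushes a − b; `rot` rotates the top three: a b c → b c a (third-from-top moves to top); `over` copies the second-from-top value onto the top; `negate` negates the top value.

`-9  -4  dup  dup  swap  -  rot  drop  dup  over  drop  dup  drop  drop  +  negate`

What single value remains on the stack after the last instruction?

-9     : -9
-4     : -9 -4
dup    : -9 -4 -4
dup    : -9 -4 -4 -4
swap   : -9 -4 -4 -4
-      : -9 -4 0
rot    : -4 0 -9
drop   : -4 0
dup    : -4 0 0
over   : -4 0 0 0
drop   : -4 0 0
dup    : -4 0 0 0
drop   : -4 0 0
drop   : -4 0
+      : -4
negate : 4

4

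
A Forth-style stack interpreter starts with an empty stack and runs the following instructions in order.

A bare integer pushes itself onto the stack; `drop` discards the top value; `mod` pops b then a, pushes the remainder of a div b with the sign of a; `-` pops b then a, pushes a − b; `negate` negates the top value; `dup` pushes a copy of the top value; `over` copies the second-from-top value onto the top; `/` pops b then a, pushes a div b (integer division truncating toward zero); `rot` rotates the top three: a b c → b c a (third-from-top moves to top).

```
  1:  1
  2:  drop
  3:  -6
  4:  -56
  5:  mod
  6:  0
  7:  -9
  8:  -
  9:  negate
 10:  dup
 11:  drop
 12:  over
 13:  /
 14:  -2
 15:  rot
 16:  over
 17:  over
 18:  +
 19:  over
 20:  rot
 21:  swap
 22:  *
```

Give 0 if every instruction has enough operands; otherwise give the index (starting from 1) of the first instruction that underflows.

1      : [1]
drop   : []
-6     : [-6]
-56    : [-6, -56]
mod    : [-6]
0      : [-6, 0]
-9     : [-6, 0, -9]
-      : [-6, 9]
negate : [-6, -9]
dup    : [-6, -9, -9]
drop   : [-6, -9]
over   : [-6, -9, -6]
/      : [-6, 1]
-2     : [-6, 1, -2]
rot    : [1, -2, -6]
over   : [1, -2, -6, -2]
over   : [1, -2, -6, -2, -6]
+      : [1, -2, -6, -8]
over   : [1, -2, -6, -8, -6]
rot    : [1, -2, -8, -6, -6]
swap   : [1, -2, -8, -6, -6]
*      : [1, -2, -8, 36]

0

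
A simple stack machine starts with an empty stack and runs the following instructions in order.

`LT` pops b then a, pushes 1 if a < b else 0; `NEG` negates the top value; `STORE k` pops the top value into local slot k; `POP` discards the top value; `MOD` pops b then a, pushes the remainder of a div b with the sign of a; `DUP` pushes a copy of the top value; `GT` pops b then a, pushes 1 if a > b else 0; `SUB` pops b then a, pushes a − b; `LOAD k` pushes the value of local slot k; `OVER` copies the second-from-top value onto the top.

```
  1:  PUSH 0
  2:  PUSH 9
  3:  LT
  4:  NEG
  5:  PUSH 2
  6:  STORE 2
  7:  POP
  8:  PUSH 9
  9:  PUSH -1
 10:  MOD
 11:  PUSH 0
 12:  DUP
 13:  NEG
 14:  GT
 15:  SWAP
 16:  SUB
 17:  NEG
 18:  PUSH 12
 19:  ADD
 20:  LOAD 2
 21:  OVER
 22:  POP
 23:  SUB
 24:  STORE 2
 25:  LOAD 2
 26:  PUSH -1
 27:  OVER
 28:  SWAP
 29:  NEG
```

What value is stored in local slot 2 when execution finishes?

10

PUSH 0  -> 0
PUSH 9  -> 0 9
LT      -> 1
NEG     -> -1
PUSH 2  -> -1 2
STORE 2 -> -1
POP     -> (empty)
PUSH 9  -> 9
PUSH -1 -> 9 -1
MOD     -> 0
PUSH 0  -> 0 0
DUP     -> 0 0 0
NEG     -> 0 0 0
GT      -> 0 0
SWAP    -> 0 0
SUB     -> 0
NEG     -> 0
PUSH 12 -> 0 12
ADD     -> 12
LOAD 2  -> 12 2
OVER    -> 12 2 12
POP     -> 12 2
SUB     -> 10
STORE 2 -> (empty)
LOAD 2  -> 10
PUSH -1 -> 10 -1
OVER    -> 10 -1 10
SWAP    -> 10 10 -1
NEG     -> 10 10 1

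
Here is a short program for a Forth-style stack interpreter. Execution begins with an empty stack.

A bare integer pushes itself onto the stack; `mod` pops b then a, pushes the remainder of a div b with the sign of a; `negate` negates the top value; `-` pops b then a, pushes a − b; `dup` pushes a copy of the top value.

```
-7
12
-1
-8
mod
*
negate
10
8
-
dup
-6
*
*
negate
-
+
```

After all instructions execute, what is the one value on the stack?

-19

-7     -> [-7]
12     -> [-7, 12]
-1     -> [-7, 12, -1]
-8     -> [-7, 12, -1, -8]
mod    -> [-7, 12, -1]
*      -> [-7, -12]
negate -> [-7, 12]
10     -> [-7, 12, 10]
8      -> [-7, 12, 10, 8]
-      -> [-7, 12, 2]
dup    -> [-7, 12, 2, 2]
-6     -> [-7, 12, 2, 2, -6]
*      -> [-7, 12, 2, -12]
*      -> [-7, 12, -24]
negate -> [-7, 12, 24]
-      -> [-7, -12]
+      -> [-19]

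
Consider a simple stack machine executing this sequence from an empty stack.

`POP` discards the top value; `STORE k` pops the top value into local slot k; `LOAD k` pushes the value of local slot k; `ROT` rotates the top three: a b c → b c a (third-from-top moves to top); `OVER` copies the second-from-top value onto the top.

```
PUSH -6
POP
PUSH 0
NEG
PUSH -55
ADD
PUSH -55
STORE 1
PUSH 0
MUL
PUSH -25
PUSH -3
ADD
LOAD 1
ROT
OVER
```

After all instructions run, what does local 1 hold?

PUSH -6  → [-6]
POP      → []
PUSH 0   → [0]
NEG      → [0]
PUSH -55 → [0, -55]
ADD      → [-55]
PUSH -55 → [-55, -55]
STORE 1  → [-55]
PUSH 0   → [-55, 0]
MUL      → [0]
PUSH -25 → [0, -25]
PUSH -3  → [0, -25, -3]
ADD      → [0, -28]
LOAD 1   → [0, -28, -55]
ROT      → [-28, -55, 0]
OVER     → [-28, -55, 0, -55]

-55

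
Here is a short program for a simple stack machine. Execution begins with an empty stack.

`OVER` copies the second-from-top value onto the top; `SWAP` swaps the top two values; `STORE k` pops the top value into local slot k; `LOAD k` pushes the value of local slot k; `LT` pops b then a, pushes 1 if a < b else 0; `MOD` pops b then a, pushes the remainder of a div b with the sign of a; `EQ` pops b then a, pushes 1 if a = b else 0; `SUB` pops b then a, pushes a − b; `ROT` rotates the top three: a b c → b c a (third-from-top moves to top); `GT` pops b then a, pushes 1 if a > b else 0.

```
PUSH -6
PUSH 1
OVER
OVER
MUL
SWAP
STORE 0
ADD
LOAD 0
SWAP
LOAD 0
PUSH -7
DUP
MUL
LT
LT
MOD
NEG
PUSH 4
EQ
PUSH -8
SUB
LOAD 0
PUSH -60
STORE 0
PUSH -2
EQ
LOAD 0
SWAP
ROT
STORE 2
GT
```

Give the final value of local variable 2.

PUSH -6  : -6
PUSH 1   : -6 1
OVER     : -6 1 -6
OVER     : -6 1 -6 1
MUL      : -6 1 -6
SWAP     : -6 -6 1
STORE 0  : -6 -6
ADD      : -12
LOAD 0   : -12 1
SWAP     : 1 -12
LOAD 0   : 1 -12 1
PUSH -7  : 1 -12 1 -7
DUP      : 1 -12 1 -7 -7
MUL      : 1 -12 1 49
LT       : 1 -12 1
LT       : 1 1
MOD      : 0
NEG      : 0
PUSH 4   : 0 4
EQ       : 0
PUSH -8  : 0 -8
SUB      : 8
LOAD 0   : 8 1
PUSH -60 : 8 1 -60
STORE 0  : 8 1
PUSH -2  : 8 1 -2
EQ       : 8 0
LOAD 0   : 8 0 -60
SWAP     : 8 -60 0
ROT      : -60 0 8
STORE 2  : -60 0
GT       : 0

8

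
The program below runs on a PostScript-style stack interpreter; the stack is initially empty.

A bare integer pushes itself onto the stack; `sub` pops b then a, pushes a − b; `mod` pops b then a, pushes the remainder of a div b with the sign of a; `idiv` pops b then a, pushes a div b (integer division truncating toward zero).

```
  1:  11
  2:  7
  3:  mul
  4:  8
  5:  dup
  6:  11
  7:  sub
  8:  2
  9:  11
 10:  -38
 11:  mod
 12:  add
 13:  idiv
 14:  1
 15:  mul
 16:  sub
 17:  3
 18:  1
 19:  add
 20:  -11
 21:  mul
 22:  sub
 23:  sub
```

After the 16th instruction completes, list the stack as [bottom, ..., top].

11   → [11]
7    → [11, 7]
mul  → [77]
8    → [77, 8]
dup  → [77, 8, 8]
11   → [77, 8, 8, 11]
sub  → [77, 8, -3]
2    → [77, 8, -3, 2]
11   → [77, 8, -3, 2, 11]
-38  → [77, 8, -3, 2, 11, -38]
mod  → [77, 8, -3, 2, 11]
add  → [77, 8, -3, 13]
idiv → [77, 8, 0]
1    → [77, 8, 0, 1]
mul  → [77, 8, 0]
sub  → [77, 8]

[77, 8]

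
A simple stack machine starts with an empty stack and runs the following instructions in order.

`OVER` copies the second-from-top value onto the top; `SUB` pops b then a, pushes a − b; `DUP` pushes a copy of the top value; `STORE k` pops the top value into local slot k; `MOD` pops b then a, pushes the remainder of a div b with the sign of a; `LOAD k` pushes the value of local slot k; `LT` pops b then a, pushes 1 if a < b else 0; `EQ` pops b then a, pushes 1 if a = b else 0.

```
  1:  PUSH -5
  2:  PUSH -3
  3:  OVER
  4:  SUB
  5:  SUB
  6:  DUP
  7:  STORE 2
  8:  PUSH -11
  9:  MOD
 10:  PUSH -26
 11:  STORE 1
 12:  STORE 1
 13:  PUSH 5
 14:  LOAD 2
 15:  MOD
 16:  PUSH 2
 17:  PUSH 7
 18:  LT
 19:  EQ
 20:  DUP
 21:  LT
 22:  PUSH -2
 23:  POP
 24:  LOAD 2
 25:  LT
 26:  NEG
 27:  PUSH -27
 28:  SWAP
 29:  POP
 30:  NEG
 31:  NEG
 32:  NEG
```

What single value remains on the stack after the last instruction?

27

PUSH -5  → -5
PUSH -3  → -5 -3
OVER     → -5 -3 -5
SUB      → -5 2
SUB      → -7
DUP      → -7 -7
STORE 2  → -7
PUSH -11 → -7 -11
MOD      → -7
PUSH -26 → -7 -26
STORE 1  → -7
STORE 1  → (empty)
PUSH 5   → 5
LOAD 2   → 5 -7
MOD      → 5
PUSH 2   → 5 2
PUSH 7   → 5 2 7
LT       → 5 1
EQ       → 0
DUP      → 0 0
LT       → 0
PUSH -2  → 0 -2
POP      → 0
LOAD 2   → 0 -7
LT       → 0
NEG      → 0
PUSH -27 → 0 -27
SWAP     → -27 0
POP      → -27
NEG      → 27
NEG      → -27
NEG      → 27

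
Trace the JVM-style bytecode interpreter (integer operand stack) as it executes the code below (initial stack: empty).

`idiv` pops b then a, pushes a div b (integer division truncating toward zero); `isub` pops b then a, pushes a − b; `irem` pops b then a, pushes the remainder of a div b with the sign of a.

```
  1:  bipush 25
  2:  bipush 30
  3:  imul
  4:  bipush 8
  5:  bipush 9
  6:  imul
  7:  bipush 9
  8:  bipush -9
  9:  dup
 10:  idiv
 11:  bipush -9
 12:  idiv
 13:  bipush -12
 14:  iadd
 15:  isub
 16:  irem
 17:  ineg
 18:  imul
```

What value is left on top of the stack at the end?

bipush 25  -> [25]
bipush 30  -> [25, 30]
imul       -> [750]
bipush 8   -> [750, 8]
bipush 9   -> [750, 8, 9]
imul       -> [750, 72]
bipush 9   -> [750, 72, 9]
bipush -9  -> [750, 72, 9, -9]
dup        -> [750, 72, 9, -9, -9]
idiv       -> [750, 72, 9, 1]
bipush -9  -> [750, 72, 9, 1, -9]
idiv       -> [750, 72, 9, 0]
bipush -12 -> [750, 72, 9, 0, -12]
iadd       -> [750, 72, 9, -12]
isub       -> [750, 72, 21]
irem       -> [750, 9]
ineg       -> [750, -9]
imul       -> [-6750]

-6750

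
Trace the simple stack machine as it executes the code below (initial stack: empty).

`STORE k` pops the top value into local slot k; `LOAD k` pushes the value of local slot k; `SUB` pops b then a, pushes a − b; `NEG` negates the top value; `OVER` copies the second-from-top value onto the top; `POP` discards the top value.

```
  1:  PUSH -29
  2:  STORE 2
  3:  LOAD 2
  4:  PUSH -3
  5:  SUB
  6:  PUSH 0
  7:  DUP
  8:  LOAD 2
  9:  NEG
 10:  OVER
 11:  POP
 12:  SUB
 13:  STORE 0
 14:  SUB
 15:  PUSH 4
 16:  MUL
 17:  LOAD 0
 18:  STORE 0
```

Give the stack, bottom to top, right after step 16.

PUSH -29 : -29
STORE 2  : (empty)
LOAD 2   : -29
PUSH -3  : -29 -3
SUB      : -26
PUSH 0   : -26 0
DUP      : -26 0 0
LOAD 2   : -26 0 0 -29
NEG      : -26 0 0 29
OVER     : -26 0 0 29 0
POP      : -26 0 0 29
SUB      : -26 0 -29
STORE 0  : -26 0
SUB      : -26
PUSH 4   : -26 4
MUL      : -104

[-104]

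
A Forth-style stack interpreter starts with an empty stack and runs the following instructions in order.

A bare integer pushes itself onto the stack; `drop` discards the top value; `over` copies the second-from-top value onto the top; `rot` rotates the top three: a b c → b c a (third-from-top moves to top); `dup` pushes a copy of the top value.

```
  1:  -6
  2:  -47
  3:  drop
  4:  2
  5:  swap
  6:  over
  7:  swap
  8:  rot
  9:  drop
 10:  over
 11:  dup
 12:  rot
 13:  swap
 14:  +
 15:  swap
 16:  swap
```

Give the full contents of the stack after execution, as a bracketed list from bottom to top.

-6   : -6
-47  : -6 -47
drop : -6
2    : -6 2
swap : 2 -6
over : 2 -6 2
swap : 2 2 -6
rot  : 2 -6 2
drop : 2 -6
over : 2 -6 2
dup  : 2 -6 2 2
rot  : 2 2 2 -6
swap : 2 2 -6 2
+    : 2 2 -4
swap : 2 -4 2
swap : 2 2 -4

[2, 2, -4]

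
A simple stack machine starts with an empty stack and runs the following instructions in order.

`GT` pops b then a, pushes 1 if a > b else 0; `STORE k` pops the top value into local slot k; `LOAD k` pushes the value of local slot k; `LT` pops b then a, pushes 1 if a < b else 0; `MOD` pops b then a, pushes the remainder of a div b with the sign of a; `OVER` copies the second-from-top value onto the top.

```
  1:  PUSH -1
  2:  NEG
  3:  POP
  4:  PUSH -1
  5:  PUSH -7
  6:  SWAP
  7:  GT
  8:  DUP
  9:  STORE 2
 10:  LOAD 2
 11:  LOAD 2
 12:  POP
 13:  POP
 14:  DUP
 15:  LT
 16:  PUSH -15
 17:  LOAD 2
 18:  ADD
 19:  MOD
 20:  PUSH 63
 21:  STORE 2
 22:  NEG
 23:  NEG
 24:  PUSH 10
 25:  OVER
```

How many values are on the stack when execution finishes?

3

PUSH -1   -1
NEG       1
POP       (empty)
PUSH -1   -1
PUSH -7   -1 -7
SWAP      -7 -1
GT        0
DUP       0 0
STORE 2   0
LOAD 2    0 0
LOAD 2    0 0 0
POP       0 0
POP       0
DUP       0 0
LT        0
PUSH -15  0 -15
LOAD 2    0 -15 0
ADD       0 -15
MOD       0
PUSH 63   0 63
STORE 2   0
NEG       0
NEG       0
PUSH 10   0 10
OVER      0 10 0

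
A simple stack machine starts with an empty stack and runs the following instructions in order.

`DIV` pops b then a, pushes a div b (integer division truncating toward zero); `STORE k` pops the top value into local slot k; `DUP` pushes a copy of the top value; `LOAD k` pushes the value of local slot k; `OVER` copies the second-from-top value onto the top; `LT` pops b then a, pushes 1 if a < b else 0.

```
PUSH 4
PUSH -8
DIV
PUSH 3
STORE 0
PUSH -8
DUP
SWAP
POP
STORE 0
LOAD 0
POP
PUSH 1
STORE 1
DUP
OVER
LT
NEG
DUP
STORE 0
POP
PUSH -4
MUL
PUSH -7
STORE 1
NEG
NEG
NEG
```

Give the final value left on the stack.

0

PUSH 4  : [4]
PUSH -8 : [4, -8]
DIV     : [0]
PUSH 3  : [0, 3]
STORE 0 : [0]
PUSH -8 : [0, -8]
DUP     : [0, -8, -8]
SWAP    : [0, -8, -8]
POP     : [0, -8]
STORE 0 : [0]
LOAD 0  : [0, -8]
POP     : [0]
PUSH 1  : [0, 1]
STORE 1 : [0]
DUP     : [0, 0]
OVER    : [0, 0, 0]
LT      : [0, 0]
NEG     : [0, 0]
DUP     : [0, 0, 0]
STORE 0 : [0, 0]
POP     : [0]
PUSH -4 : [0, -4]
MUL     : [0]
PUSH -7 : [0, -7]
STORE 1 : [0]
NEG     : [0]
NEG     : [0]
NEG     : [0]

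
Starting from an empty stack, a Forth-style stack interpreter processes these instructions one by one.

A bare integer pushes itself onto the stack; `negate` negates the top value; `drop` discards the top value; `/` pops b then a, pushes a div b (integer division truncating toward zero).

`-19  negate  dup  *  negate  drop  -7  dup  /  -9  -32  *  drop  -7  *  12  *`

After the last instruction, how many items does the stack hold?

1

-19     -19
negate  19
dup     19 19
*       361
negate  -361
drop    (empty)
-7      -7
dup     -7 -7
/       1
-9      1 -9
-32     1 -9 -32
*       1 288
drop    1
-7      1 -7
*       -7
12      -7 12
*       -84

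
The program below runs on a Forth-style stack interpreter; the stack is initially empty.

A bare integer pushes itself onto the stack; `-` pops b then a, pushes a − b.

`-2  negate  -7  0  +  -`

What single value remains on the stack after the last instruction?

9

-2     -> [-2]
negate -> [2]
-7     -> [2, -7]
0      -> [2, -7, 0]
+      -> [2, -7]
-      -> [9]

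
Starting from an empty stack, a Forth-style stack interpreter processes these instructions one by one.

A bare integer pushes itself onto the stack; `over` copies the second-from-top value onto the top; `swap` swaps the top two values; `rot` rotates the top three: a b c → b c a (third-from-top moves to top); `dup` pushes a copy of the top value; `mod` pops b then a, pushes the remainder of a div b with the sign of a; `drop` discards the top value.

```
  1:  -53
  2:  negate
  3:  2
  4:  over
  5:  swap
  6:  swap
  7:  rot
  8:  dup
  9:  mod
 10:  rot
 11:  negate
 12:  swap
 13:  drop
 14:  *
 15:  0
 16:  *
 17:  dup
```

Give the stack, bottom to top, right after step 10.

-53    -> -53
negate -> 53
2      -> 53 2
over   -> 53 2 53
swap   -> 53 53 2
swap   -> 53 2 53
rot    -> 2 53 53
dup    -> 2 53 53 53
mod    -> 2 53 0
rot    -> 53 0 2

[53, 0, 2]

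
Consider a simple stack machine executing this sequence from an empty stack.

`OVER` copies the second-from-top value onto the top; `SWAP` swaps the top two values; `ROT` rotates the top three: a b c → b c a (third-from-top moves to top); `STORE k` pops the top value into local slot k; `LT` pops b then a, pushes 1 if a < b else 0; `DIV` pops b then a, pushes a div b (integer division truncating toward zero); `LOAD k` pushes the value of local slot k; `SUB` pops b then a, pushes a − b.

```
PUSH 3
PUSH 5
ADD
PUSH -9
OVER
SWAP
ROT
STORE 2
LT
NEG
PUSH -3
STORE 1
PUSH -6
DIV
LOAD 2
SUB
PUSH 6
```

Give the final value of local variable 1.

PUSH 3  : [3]
PUSH 5  : [3, 5]
ADD     : [8]
PUSH -9 : [8, -9]
OVER    : [8, -9, 8]
SWAP    : [8, 8, -9]
ROT     : [8, -9, 8]
STORE 2 : [8, -9]
LT      : [0]
NEG     : [0]
PUSH -3 : [0, -3]
STORE 1 : [0]
PUSH -6 : [0, -6]
DIV     : [0]
LOAD 2  : [0, 8]
SUB     : [-8]
PUSH 6  : [-8, 6]

-3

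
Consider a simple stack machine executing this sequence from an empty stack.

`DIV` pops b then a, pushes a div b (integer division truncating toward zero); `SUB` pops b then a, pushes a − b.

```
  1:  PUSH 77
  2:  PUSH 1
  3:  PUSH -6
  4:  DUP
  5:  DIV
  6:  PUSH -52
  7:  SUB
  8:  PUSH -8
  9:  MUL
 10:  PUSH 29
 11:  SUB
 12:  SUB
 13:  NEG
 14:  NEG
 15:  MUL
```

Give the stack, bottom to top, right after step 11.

PUSH 77  : [77]
PUSH 1   : [77, 1]
PUSH -6  : [77, 1, -6]
DUP      : [77, 1, -6, -6]
DIV      : [77, 1, 1]
PUSH -52 : [77, 1, 1, -52]
SUB      : [77, 1, 53]
PUSH -8  : [77, 1, 53, -8]
MUL      : [77, 1, -424]
PUSH 29  : [77, 1, -424, 29]
SUB      : [77, 1, -453]

[77, 1, -453]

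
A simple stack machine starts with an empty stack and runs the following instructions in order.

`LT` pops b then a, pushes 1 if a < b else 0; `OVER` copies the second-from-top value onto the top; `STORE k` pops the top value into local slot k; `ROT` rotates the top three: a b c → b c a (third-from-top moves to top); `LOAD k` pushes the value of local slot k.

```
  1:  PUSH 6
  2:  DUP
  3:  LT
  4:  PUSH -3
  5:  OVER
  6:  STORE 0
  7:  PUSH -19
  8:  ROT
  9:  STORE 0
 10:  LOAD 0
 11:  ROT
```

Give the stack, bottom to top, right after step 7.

PUSH 6   -> 6
DUP      -> 6 6
LT       -> 0
PUSH -3  -> 0 -3
OVER     -> 0 -3 0
STORE 0  -> 0 -3
PUSH -19 -> 0 -3 -19

[0, -3, -19]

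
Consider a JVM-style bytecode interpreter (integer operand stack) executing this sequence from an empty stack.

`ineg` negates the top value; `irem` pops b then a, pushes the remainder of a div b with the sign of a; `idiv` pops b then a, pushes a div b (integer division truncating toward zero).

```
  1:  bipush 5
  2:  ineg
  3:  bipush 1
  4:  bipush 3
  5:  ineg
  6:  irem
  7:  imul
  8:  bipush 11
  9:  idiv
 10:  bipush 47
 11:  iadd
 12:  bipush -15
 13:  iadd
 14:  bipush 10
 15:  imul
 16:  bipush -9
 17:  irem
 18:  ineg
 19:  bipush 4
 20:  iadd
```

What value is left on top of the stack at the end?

bipush 5   -> 5
ineg       -> -5
bipush 1   -> -5 1
bipush 3   -> -5 1 3
ineg       -> -5 1 -3
irem       -> -5 1
imul       -> -5
bipush 11  -> -5 11
idiv       -> 0
bipush 47  -> 0 47
iadd       -> 47
bipush -15 -> 47 -15
iadd       -> 32
bipush 10  -> 32 10
imul       -> 320
bipush -9  -> 320 -9
irem       -> 5
ineg       -> -5
bipush 4   -> -5 4
iadd       -> -1

-1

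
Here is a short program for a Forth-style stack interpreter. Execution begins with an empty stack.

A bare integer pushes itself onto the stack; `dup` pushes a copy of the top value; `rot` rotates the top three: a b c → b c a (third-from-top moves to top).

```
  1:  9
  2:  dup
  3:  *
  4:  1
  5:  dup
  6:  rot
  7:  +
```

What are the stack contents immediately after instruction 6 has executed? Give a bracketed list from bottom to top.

[1, 1, 81]

9    9
dup  9 9
*    81
1    81 1
dup  81 1 1
rot  1 1 81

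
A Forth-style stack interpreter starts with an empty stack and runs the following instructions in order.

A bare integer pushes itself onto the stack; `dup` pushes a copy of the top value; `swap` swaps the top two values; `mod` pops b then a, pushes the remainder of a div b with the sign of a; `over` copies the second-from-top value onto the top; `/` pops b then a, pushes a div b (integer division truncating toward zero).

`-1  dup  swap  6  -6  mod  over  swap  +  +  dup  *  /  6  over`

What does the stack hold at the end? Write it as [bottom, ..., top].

-1    [-1]
dup   [-1, -1]
swap  [-1, -1]
6     [-1, -1, 6]
-6    [-1, -1, 6, -6]
mod   [-1, -1, 0]
over  [-1, -1, 0, -1]
swap  [-1, -1, -1, 0]
+     [-1, -1, -1]
+     [-1, -2]
dup   [-1, -2, -2]
*     [-1, 4]
/     [0]
6     [0, 6]
over  [0, 6, 0]

[0, 6, 0]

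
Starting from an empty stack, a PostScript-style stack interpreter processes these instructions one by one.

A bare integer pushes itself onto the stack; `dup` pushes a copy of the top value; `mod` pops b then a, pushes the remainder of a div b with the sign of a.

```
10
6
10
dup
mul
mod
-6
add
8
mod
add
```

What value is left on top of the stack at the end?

10

10  -> [10]
6   -> [10, 6]
10  -> [10, 6, 10]
dup -> [10, 6, 10, 10]
mul -> [10, 6, 100]
mod -> [10, 6]
-6  -> [10, 6, -6]
add -> [10, 0]
8   -> [10, 0, 8]
mod -> [10, 0]
add -> [10]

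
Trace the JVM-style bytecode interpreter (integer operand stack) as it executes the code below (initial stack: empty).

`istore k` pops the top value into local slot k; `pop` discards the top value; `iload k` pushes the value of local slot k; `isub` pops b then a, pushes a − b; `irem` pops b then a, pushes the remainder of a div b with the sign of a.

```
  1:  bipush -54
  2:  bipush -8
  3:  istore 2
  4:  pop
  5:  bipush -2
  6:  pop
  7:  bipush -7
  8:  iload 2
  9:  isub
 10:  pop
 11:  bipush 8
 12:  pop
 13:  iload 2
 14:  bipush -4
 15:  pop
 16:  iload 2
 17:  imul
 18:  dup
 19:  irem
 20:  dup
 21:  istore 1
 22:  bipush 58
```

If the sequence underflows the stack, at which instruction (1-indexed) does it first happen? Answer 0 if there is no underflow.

bipush -54  [-54]
bipush -8   [-54, -8]
istore 2    [-54]
pop         []
bipush -2   [-2]
pop         []
bipush -7   [-7]
iload 2     [-7, -8]
isub        [1]
pop         []
bipush 8    [8]
pop         []
iload 2     [-8]
bipush -4   [-8, -4]
pop         [-8]
iload 2     [-8, -8]
imul        [64]
dup         [64, 64]
irem        [0]
dup         [0, 0]
istore 1    [0]
bipush 58   [0, 58]

0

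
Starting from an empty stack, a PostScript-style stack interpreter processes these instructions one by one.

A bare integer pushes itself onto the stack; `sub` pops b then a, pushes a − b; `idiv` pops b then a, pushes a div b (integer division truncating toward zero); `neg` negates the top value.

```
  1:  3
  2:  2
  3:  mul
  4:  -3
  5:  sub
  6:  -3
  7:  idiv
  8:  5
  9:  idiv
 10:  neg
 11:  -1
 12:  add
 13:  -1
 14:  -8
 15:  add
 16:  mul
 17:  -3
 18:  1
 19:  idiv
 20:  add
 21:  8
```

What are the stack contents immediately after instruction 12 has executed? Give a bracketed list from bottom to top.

[-1]

3     3
2     3 2
mul   6
-3    6 -3
sub   9
-3    9 -3
idiv  -3
5     -3 5
idiv  0
neg   0
-1    0 -1
add   -1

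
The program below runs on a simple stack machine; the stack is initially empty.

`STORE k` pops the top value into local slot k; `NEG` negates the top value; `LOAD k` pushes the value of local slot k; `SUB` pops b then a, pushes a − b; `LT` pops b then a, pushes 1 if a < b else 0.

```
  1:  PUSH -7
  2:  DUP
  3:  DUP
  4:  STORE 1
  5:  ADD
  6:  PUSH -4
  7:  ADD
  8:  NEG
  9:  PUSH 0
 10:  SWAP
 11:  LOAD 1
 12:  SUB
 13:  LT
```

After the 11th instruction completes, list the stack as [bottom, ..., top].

PUSH -7  -7
DUP      -7 -7
DUP      -7 -7 -7
STORE 1  -7 -7
ADD      -14
PUSH -4  -14 -4
ADD      -18
NEG      18
PUSH 0   18 0
SWAP     0 18
LOAD 1   0 18 -7

[0, 18, -7]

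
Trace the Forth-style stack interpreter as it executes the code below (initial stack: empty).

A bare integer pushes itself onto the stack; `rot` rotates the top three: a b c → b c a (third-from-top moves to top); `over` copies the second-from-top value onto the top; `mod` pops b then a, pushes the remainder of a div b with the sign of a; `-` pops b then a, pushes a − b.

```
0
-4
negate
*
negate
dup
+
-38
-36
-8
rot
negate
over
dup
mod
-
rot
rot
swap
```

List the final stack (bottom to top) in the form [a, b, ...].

[0, 38, -8, -36]

0      -> 0
-4     -> 0 -4
negate -> 0 4
*      -> 0
negate -> 0
dup    -> 0 0
+      -> 0
-38    -> 0 -38
-36    -> 0 -38 -36
-8     -> 0 -38 -36 -8
rot    -> 0 -36 -8 -38
negate -> 0 -36 -8 38
over   -> 0 -36 -8 38 -8
dup    -> 0 -36 -8 38 -8 -8
mod    -> 0 -36 -8 38 0
-      -> 0 -36 -8 38
rot    -> 0 -8 38 -36
rot    -> 0 38 -36 -8
swap   -> 0 38 -8 -36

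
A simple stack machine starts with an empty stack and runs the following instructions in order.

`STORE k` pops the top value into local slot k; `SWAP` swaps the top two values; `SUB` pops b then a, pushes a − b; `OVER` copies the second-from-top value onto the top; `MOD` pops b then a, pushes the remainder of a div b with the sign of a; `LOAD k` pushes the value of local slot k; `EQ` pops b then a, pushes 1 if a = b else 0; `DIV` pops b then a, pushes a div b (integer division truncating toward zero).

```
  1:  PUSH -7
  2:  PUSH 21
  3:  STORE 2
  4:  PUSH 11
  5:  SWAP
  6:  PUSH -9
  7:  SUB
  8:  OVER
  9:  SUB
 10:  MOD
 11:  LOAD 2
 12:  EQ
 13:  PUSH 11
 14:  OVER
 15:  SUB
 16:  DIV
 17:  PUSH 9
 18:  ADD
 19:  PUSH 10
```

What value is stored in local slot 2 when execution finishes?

PUSH -7 -> -7
PUSH 21 -> -7 21
STORE 2 -> -7
PUSH 11 -> -7 11
SWAP    -> 11 -7
PUSH -9 -> 11 -7 -9
SUB     -> 11 2
OVER    -> 11 2 11
SUB     -> 11 -9
MOD     -> 2
LOAD 2  -> 2 21
EQ      -> 0
PUSH 11 -> 0 11
OVER    -> 0 11 0
SUB     -> 0 11
DIV     -> 0
PUSH 9  -> 0 9
ADD     -> 9
PUSH 10 -> 9 10

21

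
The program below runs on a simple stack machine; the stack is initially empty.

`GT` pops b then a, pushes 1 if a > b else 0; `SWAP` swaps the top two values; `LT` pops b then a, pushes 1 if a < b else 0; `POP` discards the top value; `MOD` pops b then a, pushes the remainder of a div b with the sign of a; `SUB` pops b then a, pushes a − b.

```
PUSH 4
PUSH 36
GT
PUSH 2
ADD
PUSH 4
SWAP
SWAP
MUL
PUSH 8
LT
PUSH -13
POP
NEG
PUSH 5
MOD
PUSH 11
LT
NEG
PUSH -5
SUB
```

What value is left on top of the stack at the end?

PUSH 4   : [4]
PUSH 36  : [4, 36]
GT       : [0]
PUSH 2   : [0, 2]
ADD      : [2]
PUSH 4   : [2, 4]
SWAP     : [4, 2]
SWAP     : [2, 4]
MUL      : [8]
PUSH 8   : [8, 8]
LT       : [0]
PUSH -13 : [0, -13]
POP      : [0]
NEG      : [0]
PUSH 5   : [0, 5]
MOD      : [0]
PUSH 11  : [0, 11]
LT       : [1]
NEG      : [-1]
PUSH -5  : [-1, -5]
SUB      : [4]

4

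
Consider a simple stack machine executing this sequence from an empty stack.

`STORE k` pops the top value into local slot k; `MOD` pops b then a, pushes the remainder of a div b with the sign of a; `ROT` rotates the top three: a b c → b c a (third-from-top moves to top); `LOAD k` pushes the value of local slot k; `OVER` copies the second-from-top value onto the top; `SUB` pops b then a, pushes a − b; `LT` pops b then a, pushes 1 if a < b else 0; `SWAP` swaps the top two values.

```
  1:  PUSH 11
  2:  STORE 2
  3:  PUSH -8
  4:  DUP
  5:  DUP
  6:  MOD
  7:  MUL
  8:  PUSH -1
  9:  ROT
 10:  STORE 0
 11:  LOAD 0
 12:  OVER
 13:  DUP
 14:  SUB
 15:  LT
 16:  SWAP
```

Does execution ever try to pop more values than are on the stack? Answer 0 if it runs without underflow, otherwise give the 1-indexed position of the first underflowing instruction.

PUSH 11 → [11]
STORE 2 → []
PUSH -8 → [-8]
DUP     → [-8, -8]
DUP     → [-8, -8, -8]
MOD     → [-8, 0]
MUL     → [0]
PUSH -1 → [0, -1]
ROT  — needs 3 operands, stack has 2 → underflow

9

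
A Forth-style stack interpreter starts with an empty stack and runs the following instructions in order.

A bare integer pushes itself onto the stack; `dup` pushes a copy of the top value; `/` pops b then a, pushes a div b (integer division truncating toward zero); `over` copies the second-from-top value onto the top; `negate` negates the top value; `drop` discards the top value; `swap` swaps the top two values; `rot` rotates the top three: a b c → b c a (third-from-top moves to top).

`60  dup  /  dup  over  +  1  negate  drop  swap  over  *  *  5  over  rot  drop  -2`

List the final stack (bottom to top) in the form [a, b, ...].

[5, 4, -2]

60     -> 60
dup    -> 60 60
/      -> 1
dup    -> 1 1
over   -> 1 1 1
+      -> 1 2
1      -> 1 2 1
negate -> 1 2 -1
drop   -> 1 2
swap   -> 2 1
over   -> 2 1 2
*      -> 2 2
*      -> 4
5      -> 4 5
over   -> 4 5 4
rot    -> 5 4 4
drop   -> 5 4
-2     -> 5 4 -2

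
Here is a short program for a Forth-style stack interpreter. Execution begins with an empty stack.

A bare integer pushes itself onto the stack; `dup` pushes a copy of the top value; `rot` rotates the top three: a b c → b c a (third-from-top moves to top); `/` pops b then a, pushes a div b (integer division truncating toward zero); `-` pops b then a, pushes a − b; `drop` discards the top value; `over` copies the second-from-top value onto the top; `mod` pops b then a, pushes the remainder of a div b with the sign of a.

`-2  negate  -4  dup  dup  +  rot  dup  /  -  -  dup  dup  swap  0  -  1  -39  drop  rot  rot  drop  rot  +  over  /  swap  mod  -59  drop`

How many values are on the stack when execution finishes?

-2      -2
negate  2
-4      2 -4
dup     2 -4 -4
dup     2 -4 -4 -4
+       2 -4 -8
rot     -4 -8 2
dup     -4 -8 2 2
/       -4 -8 1
-       -4 -9
-       5
dup     5 5
dup     5 5 5
swap    5 5 5
0       5 5 5 0
-       5 5 5
1       5 5 5 1
-39     5 5 5 1 -39
drop    5 5 5 1
rot     5 5 1 5
rot     5 1 5 5
drop    5 1 5
rot     1 5 5
+       1 10
over    1 10 1
/       1 10
swap    10 1
mod     0
-59     0 -59
drop    0

1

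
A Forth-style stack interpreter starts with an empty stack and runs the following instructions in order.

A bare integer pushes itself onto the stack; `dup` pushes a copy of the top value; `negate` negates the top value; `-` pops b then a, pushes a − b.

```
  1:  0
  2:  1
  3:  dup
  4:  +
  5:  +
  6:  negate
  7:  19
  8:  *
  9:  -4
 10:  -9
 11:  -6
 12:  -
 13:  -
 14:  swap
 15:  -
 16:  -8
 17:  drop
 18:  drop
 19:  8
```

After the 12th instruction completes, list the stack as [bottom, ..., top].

0      → 0
1      → 0 1
dup    → 0 1 1
+      → 0 2
+      → 2
negate → -2
19     → -2 19
*      → -38
-4     → -38 -4
-9     → -38 -4 -9
-6     → -38 -4 -9 -6
-      → -38 -4 -3

[-38, -4, -3]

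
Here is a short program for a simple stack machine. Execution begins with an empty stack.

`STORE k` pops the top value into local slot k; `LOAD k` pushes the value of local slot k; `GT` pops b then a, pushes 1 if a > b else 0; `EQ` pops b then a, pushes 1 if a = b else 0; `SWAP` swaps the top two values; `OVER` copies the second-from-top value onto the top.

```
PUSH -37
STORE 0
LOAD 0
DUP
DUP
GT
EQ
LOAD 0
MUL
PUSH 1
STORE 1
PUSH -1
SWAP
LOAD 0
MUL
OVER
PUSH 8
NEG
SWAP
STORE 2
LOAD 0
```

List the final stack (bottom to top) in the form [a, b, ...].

[-1, 0, -8, -37]

PUSH -37 → [-37]
STORE 0  → []
LOAD 0   → [-37]
DUP      → [-37, -37]
DUP      → [-37, -37, -37]
GT       → [-37, 0]
EQ       → [0]
LOAD 0   → [0, -37]
MUL      → [0]
PUSH 1   → [0, 1]
STORE 1  → [0]
PUSH -1  → [0, -1]
SWAP     → [-1, 0]
LOAD 0   → [-1, 0, -37]
MUL      → [-1, 0]
OVER     → [-1, 0, -1]
PUSH 8   → [-1, 0, -1, 8]
NEG      → [-1, 0, -1, -8]
SWAP     → [-1, 0, -8, -1]
STORE 2  → [-1, 0, -8]
LOAD 0   → [-1, 0, -8, -37]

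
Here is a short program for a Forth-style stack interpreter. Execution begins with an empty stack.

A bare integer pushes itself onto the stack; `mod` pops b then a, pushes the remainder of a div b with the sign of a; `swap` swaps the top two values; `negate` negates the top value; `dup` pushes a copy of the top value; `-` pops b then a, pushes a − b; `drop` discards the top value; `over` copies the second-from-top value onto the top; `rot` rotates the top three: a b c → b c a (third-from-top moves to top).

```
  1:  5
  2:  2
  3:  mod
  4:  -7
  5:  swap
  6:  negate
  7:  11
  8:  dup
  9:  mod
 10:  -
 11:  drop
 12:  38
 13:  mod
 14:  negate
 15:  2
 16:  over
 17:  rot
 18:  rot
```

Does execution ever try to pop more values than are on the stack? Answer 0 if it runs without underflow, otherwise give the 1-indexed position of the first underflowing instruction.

5      -> 5
2      -> 5 2
mod    -> 1
-7     -> 1 -7
swap   -> -7 1
negate -> -7 -1
11     -> -7 -1 11
dup    -> -7 -1 11 11
mod    -> -7 -1 0
-      -> -7 -1
drop   -> -7
38     -> -7 38
mod    -> -7
negate -> 7
2      -> 7 2
over   -> 7 2 7
rot    -> 2 7 7
rot    -> 7 7 2

0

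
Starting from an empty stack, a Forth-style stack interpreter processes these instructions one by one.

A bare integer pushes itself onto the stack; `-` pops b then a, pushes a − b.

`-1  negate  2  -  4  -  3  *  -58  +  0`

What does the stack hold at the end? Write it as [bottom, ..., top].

[-73, 0]

-1     -> [-1]
negate -> [1]
2      -> [1, 2]
-      -> [-1]
4      -> [-1, 4]
-      -> [-5]
3      -> [-5, 3]
*      -> [-15]
-58    -> [-15, -58]
+      -> [-73]
0      -> [-73, 0]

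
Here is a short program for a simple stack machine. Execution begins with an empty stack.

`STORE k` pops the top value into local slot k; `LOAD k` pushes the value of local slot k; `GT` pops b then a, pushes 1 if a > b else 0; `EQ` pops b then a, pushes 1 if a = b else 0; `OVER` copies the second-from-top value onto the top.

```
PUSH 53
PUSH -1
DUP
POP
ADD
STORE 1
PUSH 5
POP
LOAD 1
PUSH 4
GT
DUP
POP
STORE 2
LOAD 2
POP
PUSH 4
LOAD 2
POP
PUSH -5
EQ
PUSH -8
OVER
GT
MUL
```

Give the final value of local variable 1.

52

PUSH 53  53
PUSH -1  53 -1
DUP      53 -1 -1
POP      53 -1
ADD      52
STORE 1  (empty)
PUSH 5   5
POP      (empty)
LOAD 1   52
PUSH 4   52 4
GT       1
DUP      1 1
POP      1
STORE 2  (empty)
LOAD 2   1
POP      (empty)
PUSH 4   4
LOAD 2   4 1
POP      4
PUSH -5  4 -5
EQ       0
PUSH -8  0 -8
OVER     0 -8 0
GT       0 0
MUL      0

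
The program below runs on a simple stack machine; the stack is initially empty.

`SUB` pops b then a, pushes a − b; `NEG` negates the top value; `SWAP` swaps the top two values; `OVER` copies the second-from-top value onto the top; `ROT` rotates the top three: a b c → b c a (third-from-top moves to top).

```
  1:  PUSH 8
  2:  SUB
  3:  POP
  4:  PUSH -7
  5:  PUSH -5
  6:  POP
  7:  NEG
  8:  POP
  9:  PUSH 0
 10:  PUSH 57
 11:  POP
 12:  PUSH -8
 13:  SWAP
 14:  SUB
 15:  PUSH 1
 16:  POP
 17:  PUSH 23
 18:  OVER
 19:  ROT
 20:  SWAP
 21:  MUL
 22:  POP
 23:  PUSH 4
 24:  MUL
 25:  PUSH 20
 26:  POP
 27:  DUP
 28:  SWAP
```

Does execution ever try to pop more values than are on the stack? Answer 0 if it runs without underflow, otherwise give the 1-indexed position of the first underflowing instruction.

PUSH 8 → 8
SUB  — needs 2 operands, stack has 1 → underflow

2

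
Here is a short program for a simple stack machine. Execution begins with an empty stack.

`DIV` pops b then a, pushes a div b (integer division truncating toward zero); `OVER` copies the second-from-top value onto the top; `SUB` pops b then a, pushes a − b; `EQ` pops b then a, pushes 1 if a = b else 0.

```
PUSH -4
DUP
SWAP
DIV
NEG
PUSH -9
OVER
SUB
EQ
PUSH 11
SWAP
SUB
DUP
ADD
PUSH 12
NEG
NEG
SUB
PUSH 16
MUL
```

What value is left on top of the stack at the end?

160

PUSH -4 -> -4
DUP     -> -4 -4
SWAP    -> -4 -4
DIV     -> 1
NEG     -> -1
PUSH -9 -> -1 -9
OVER    -> -1 -9 -1
SUB     -> -1 -8
EQ      -> 0
PUSH 11 -> 0 11
SWAP    -> 11 0
SUB     -> 11
DUP     -> 11 11
ADD     -> 22
PUSH 12 -> 22 12
NEG     -> 22 -12
NEG     -> 22 12
SUB     -> 10
PUSH 16 -> 10 16
MUL     -> 160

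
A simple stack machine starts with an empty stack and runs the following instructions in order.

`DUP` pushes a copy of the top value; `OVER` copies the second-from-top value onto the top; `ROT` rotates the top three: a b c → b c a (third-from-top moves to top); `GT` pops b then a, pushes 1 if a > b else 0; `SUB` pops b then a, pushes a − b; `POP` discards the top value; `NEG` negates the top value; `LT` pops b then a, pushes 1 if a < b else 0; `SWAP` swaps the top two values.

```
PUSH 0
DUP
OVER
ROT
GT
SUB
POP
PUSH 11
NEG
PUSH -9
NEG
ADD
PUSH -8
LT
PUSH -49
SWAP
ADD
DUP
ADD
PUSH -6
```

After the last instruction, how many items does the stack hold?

PUSH 0   -> [0]
DUP      -> [0, 0]
OVER     -> [0, 0, 0]
ROT      -> [0, 0, 0]
GT       -> [0, 0]
SUB      -> [0]
POP      -> []
PUSH 11  -> [11]
NEG      -> [-11]
PUSH -9  -> [-11, -9]
NEG      -> [-11, 9]
ADD      -> [-2]
PUSH -8  -> [-2, -8]
LT       -> [0]
PUSH -49 -> [0, -49]
SWAP     -> [-49, 0]
ADD      -> [-49]
DUP      -> [-49, -49]
ADD      -> [-98]
PUSH -6  -> [-98, -6]

2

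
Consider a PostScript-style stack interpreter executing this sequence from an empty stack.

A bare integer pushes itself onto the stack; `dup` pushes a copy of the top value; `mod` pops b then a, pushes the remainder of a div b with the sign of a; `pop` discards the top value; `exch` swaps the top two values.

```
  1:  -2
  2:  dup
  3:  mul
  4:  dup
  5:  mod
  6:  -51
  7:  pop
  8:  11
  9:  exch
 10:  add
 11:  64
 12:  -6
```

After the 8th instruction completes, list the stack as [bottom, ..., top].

[0, 11]

-2  -> -2
dup -> -2 -2
mul -> 4
dup -> 4 4
mod -> 0
-51 -> 0 -51
pop -> 0
11  -> 0 11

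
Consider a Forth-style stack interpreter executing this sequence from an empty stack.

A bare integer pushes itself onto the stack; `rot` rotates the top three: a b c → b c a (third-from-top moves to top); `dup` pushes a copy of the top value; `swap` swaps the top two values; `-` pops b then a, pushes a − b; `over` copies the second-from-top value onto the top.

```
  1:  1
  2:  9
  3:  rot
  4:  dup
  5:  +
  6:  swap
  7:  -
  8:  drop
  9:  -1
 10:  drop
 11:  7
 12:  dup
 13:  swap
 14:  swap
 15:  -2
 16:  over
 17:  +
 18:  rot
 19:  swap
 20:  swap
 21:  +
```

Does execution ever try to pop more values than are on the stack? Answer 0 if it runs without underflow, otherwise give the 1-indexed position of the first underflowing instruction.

1 → [1]
9 → [1, 9]
rot  — needs 3 operands, stack has 2 → underflow

3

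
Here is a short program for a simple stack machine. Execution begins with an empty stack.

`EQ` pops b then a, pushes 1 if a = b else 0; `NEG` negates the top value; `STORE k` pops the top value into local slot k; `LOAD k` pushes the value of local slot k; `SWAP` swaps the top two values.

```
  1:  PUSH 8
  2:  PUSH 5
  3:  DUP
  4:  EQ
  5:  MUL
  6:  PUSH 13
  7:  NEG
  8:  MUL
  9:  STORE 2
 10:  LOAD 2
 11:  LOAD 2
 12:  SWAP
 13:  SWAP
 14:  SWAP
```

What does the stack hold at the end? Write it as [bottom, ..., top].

[-104, -104]

PUSH 8  : [8]
PUSH 5  : [8, 5]
DUP     : [8, 5, 5]
EQ      : [8, 1]
MUL     : [8]
PUSH 13 : [8, 13]
NEG     : [8, -13]
MUL     : [-104]
STORE 2 : []
LOAD 2  : [-104]
LOAD 2  : [-104, -104]
SWAP    : [-104, -104]
SWAP    : [-104, -104]
SWAP    : [-104, -104]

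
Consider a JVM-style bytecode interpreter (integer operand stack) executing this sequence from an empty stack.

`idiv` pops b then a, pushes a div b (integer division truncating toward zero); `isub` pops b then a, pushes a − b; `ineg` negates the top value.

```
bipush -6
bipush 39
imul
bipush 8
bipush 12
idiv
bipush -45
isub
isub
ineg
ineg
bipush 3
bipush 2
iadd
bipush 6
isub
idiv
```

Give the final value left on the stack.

279

bipush -6  : -6
bipush 39  : -6 39
imul       : -234
bipush 8   : -234 8
bipush 12  : -234 8 12
idiv       : -234 0
bipush -45 : -234 0 -45
isub       : -234 45
isub       : -279
ineg       : 279
ineg       : -279
bipush 3   : -279 3
bipush 2   : -279 3 2
iadd       : -279 5
bipush 6   : -279 5 6
isub       : -279 -1
idiv       : 279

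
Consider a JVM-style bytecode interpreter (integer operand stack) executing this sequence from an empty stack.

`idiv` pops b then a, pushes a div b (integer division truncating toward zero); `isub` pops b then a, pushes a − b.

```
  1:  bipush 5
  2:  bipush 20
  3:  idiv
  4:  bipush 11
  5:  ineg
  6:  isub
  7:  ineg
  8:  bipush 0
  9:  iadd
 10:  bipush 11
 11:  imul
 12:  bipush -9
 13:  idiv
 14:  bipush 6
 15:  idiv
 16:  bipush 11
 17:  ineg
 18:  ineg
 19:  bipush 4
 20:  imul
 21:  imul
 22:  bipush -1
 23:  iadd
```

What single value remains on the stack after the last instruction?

87

bipush 5  → 5
bipush 20 → 5 20
idiv      → 0
bipush 11 → 0 11
ineg      → 0 -11
isub      → 11
ineg      → -11
bipush 0  → -11 0
iadd      → -11
bipush 11 → -11 11
imul      → -121
bipush -9 → -121 -9
idiv      → 13
bipush 6  → 13 6
idiv      → 2
bipush 11 → 2 11
ineg      → 2 -11
ineg      → 2 11
bipush 4  → 2 11 4
imul      → 2 44
imul      → 88
bipush -1 → 88 -1
iadd      → 87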